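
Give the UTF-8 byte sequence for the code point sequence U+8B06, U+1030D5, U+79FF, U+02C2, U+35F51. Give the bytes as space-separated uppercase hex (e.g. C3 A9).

U+8B06: 3-byte form → E8 AC 86.
U+1030D5: 4-byte form → F4 83 83 95.
U+79FF: 3-byte form → E7 A7 BF.
U+02C2: 2-byte form → CB 82.
U+35F51: 4-byte form → F0 B5 BD 91.
Concatenated (16 bytes): E8 AC 86 F4 83 83 95 E7 A7 BF CB 82 F0 B5 BD 91.

E8 AC 86 F4 83 83 95 E7 A7 BF CB 82 F0 B5 BD 91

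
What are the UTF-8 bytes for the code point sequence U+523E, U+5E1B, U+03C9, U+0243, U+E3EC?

E5 88 BE E5 B8 9B CF 89 C9 83 EE 8F AC

U+523E: 3-byte form → E5 88 BE.
U+5E1B: 3-byte form → E5 B8 9B.
U+03C9: 2-byte form → CF 89.
U+0243: 2-byte form → C9 83.
U+E3EC: 3-byte form → EE 8F AC.
Concatenated (13 bytes): E5 88 BE E5 B8 9B CF 89 C9 83 EE 8F AC.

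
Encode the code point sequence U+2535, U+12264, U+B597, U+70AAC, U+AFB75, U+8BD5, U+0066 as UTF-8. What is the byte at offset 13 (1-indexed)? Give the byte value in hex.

1-indexed offset 13 is 0-indexed offset 12.
U+2535 → 3-byte form E2 94 B5 at offsets 0–2.
U+12264 → 4-byte form F0 92 89 A4 at offsets 3–6.
U+B597 → 3-byte form EB 96 97 at offsets 7–9.
U+70AAC → 4-byte form F1 B0 AA AC at offsets 10–13.
Offset 12 falls in char 4's range; it's byte 3 of F1 B0 AA AC = 0xAA.

0xAA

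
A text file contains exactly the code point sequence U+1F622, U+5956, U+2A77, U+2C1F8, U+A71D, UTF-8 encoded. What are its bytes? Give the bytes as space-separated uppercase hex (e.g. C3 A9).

U+1F622: 4-byte form → F0 9F 98 A2.
U+5956: 3-byte form → E5 A5 96.
U+2A77: 3-byte form → E2 A9 B7.
U+2C1F8: 4-byte form → F0 AC 87 B8.
U+A71D: 3-byte form → EA 9C 9D.
Concatenated (17 bytes): F0 9F 98 A2 E5 A5 96 E2 A9 B7 F0 AC 87 B8 EA 9C 9D.

F0 9F 98 A2 E5 A5 96 E2 A9 B7 F0 AC 87 B8 EA 9C 9D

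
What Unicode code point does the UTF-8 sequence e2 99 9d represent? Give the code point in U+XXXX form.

Leading byte 0xE2 = 11100010 matches 1110xxxx → 3-byte sequence.
Byte 1: 0xE2 = 11100010, payload 0010 (4 bits).
Byte 2: 0x99 = 10011001 (10xxxxxx ✓), payload 011001.
Byte 3: 0x9D = 10011101 (10xxxxxx ✓), payload 011101.
Concatenate: 0010011001011101 = 0x265D (16 bits → U+265D).

U+265D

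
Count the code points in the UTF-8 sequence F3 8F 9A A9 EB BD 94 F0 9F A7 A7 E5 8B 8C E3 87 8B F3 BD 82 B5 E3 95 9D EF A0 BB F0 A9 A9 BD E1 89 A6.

10

Byte at offset 0: 0xF3 = 11110011 → 4-byte char (#1). Advance 4.
Byte at offset 4: 0xEB = 11101011 → 3-byte char (#2). Advance 3.
Byte at offset 7: 0xF0 = 11110000 → 4-byte char (#3). Advance 4.
Byte at offset 11: 0xE5 = 11100101 → 3-byte char (#4). Advance 3.
Byte at offset 14: 0xE3 = 11100011 → 3-byte char (#5). Advance 3.
Byte at offset 17: 0xF3 = 11110011 → 4-byte char (#6). Advance 4.
Byte at offset 21: 0xE3 = 11100011 → 3-byte char (#7). Advance 3.
Byte at offset 24: 0xEF = 11101111 → 3-byte char (#8). Advance 3.
Byte at offset 27: 0xF0 = 11110000 → 4-byte char (#9). Advance 4.
Byte at offset 31: 0xE1 = 11100001 → 3-byte char (#10). Advance 3.
Reached end at offset 34 after 10 code points.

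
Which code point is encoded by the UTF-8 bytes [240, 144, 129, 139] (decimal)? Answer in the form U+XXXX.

Leading byte 0xF0 = 11110000 matches 11110xxx → 4-byte sequence.
Byte 1: 0xF0 = 11110000, payload 000 (3 bits).
Byte 2: 0x90 = 10010000 (10xxxxxx ✓), payload 010000.
Byte 3: 0x81 = 10000001 (10xxxxxx ✓), payload 000001.
Byte 4: 0x8B = 10001011 (10xxxxxx ✓), payload 001011.
Concatenate: 000010000000001001011 = 0x1004B (21 bits → U+1004B).

U+1004B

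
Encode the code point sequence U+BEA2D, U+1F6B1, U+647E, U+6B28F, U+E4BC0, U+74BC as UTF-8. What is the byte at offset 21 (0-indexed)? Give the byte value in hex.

0xBC

U+BEA2D → 4-byte form F2 BE A8 AD at offsets 0–3.
U+1F6B1 → 4-byte form F0 9F 9A B1 at offsets 4–7.
U+647E → 3-byte form E6 91 BE at offsets 8–10.
U+6B28F → 4-byte form F1 AB 8A 8F at offsets 11–14.
U+E4BC0 → 4-byte form F3 A4 AF 80 at offsets 15–18.
U+74BC → 3-byte form E7 92 BC at offsets 19–21.
Offset 21 falls in char 6's range; it's byte 3 of E7 92 BC = 0xBC.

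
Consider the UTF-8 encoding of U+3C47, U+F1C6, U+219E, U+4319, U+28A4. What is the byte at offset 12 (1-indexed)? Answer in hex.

0x99

1-indexed offset 12 is 0-indexed offset 11.
U+3C47 → 3-byte form E3 B1 87 at offsets 0–2.
U+F1C6 → 3-byte form EF 87 86 at offsets 3–5.
U+219E → 3-byte form E2 86 9E at offsets 6–8.
U+4319 → 3-byte form E4 8C 99 at offsets 9–11.
Offset 11 falls in char 4's range; it's byte 3 of E4 8C 99 = 0x99.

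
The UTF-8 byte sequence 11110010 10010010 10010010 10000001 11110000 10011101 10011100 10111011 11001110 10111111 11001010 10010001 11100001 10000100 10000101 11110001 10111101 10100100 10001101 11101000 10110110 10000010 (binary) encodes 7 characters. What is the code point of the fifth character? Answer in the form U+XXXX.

U+1105

Offset 0: leading byte 0xF2 = 11110010 → 4-byte char #1 = F2 92 92 81.
Offset 4: leading byte 0xF0 = 11110000 → 4-byte char #2 = F0 9D 9C BB.
Offset 8: leading byte 0xCE = 11001110 → 2-byte char #3 = CE BF.
Offset 10: leading byte 0xCA = 11001010 → 2-byte char #4 = CA 91.
Offset 12: leading byte 0xE1 = 11100001 → 3-byte char #5 = E1 84 85.
Leading byte 0xE1 = 11100001 matches 1110xxxx → 3-byte sequence.
Byte 1: 0xE1 = 11100001, payload 0001 (4 bits).
Byte 2: 0x84 = 10000100 (10xxxxxx ✓), payload 000100.
Byte 3: 0x85 = 10000101 (10xxxxxx ✓), payload 000101.
Concatenate: 0001000100000101 = 0x1105 (16 bits → U+1105).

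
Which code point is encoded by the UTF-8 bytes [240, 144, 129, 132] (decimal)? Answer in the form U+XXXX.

Leading byte 0xF0 = 11110000 matches 11110xxx → 4-byte sequence.
Byte 1: 0xF0 = 11110000, payload 000 (3 bits).
Byte 2: 0x90 = 10010000 (10xxxxxx ✓), payload 010000.
Byte 3: 0x81 = 10000001 (10xxxxxx ✓), payload 000001.
Byte 4: 0x84 = 10000100 (10xxxxxx ✓), payload 000100.
Concatenate: 000010000000001000100 = 0x10044 (21 bits → U+10044).

U+10044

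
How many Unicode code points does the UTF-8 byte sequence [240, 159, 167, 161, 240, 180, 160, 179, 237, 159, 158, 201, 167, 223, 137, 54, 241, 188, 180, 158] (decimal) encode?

Byte at offset 0: 0xF0 = 11110000 → 4-byte char (#1). Advance 4.
Byte at offset 4: 0xF0 = 11110000 → 4-byte char (#2). Advance 4.
Byte at offset 8: 0xED = 11101101 → 3-byte char (#3). Advance 3.
Byte at offset 11: 0xC9 = 11001001 → 2-byte char (#4). Advance 2.
Byte at offset 13: 0xDF = 11011111 → 2-byte char (#5). Advance 2.
Byte at offset 15: 0x36 = 00110110 → 1-byte char (#6). Advance 1.
Byte at offset 16: 0xF1 = 11110001 → 4-byte char (#7). Advance 4.
Reached end at offset 20 after 7 code points.

7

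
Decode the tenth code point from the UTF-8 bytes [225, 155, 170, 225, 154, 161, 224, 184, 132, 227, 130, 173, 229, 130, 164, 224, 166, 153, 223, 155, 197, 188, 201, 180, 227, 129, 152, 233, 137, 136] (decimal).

U+3058

Offset 0: leading byte 0xE1 = 11100001 → 3-byte char #1 = E1 9B AA.
Offset 3: leading byte 0xE1 = 11100001 → 3-byte char #2 = E1 9A A1.
Offset 6: leading byte 0xE0 = 11100000 → 3-byte char #3 = E0 B8 84.
Offset 9: leading byte 0xE3 = 11100011 → 3-byte char #4 = E3 82 AD.
Offset 12: leading byte 0xE5 = 11100101 → 3-byte char #5 = E5 82 A4.
Offset 15: leading byte 0xE0 = 11100000 → 3-byte char #6 = E0 A6 99.
Offset 18: leading byte 0xDF = 11011111 → 2-byte char #7 = DF 9B.
Offset 20: leading byte 0xC5 = 11000101 → 2-byte char #8 = C5 BC.
Offset 22: leading byte 0xC9 = 11001001 → 2-byte char #9 = C9 B4.
Offset 24: leading byte 0xE3 = 11100011 → 3-byte char #10 = E3 81 98.
Leading byte 0xE3 = 11100011 matches 1110xxxx → 3-byte sequence.
Byte 1: 0xE3 = 11100011, payload 0011 (4 bits).
Byte 2: 0x81 = 10000001 (10xxxxxx ✓), payload 000001.
Byte 3: 0x98 = 10011000 (10xxxxxx ✓), payload 011000.
Concatenate: 0011000001011000 = 0x3058 (16 bits → U+3058).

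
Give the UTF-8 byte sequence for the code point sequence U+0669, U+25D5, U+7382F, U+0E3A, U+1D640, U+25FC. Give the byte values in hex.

D9 A9 E2 97 95 F1 B3 A0 AF E0 B8 BA F0 9D 99 80 E2 97 BC

U+0669: 2-byte form → D9 A9.
U+25D5: 3-byte form → E2 97 95.
U+7382F: 4-byte form → F1 B3 A0 AF.
U+0E3A: 3-byte form → E0 B8 BA.
U+1D640: 4-byte form → F0 9D 99 80.
U+25FC: 3-byte form → E2 97 BC.
Concatenated (19 bytes): D9 A9 E2 97 95 F1 B3 A0 AF E0 B8 BA F0 9D 99 80 E2 97 BC.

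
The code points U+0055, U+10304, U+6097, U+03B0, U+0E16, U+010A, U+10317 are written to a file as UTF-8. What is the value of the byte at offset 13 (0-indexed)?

U+0055 → 1-byte form 55 at offsets 0–0.
U+10304 → 4-byte form F0 90 8C 84 at offsets 1–4.
U+6097 → 3-byte form E6 82 97 at offsets 5–7.
U+03B0 → 2-byte form CE B0 at offsets 8–9.
U+0E16 → 3-byte form E0 B8 96 at offsets 10–12.
U+010A → 2-byte form C4 8A at offsets 13–14.
Offset 13 falls in char 6's range; it's byte 1 of C4 8A = 0xC4.

0xC4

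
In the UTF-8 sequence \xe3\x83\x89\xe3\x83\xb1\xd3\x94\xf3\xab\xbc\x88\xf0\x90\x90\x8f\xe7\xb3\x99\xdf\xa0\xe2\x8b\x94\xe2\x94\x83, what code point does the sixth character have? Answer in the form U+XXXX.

Offset 0: leading byte 0xE3 = 11100011 → 3-byte char #1 = E3 83 89.
Offset 3: leading byte 0xE3 = 11100011 → 3-byte char #2 = E3 83 B1.
Offset 6: leading byte 0xD3 = 11010011 → 2-byte char #3 = D3 94.
Offset 8: leading byte 0xF3 = 11110011 → 4-byte char #4 = F3 AB BC 88.
Offset 12: leading byte 0xF0 = 11110000 → 4-byte char #5 = F0 90 90 8F.
Offset 16: leading byte 0xE7 = 11100111 → 3-byte char #6 = E7 B3 99.
Leading byte 0xE7 = 11100111 matches 1110xxxx → 3-byte sequence.
Byte 1: 0xE7 = 11100111, payload 0111 (4 bits).
Byte 2: 0xB3 = 10110011 (10xxxxxx ✓), payload 110011.
Byte 3: 0x99 = 10011001 (10xxxxxx ✓), payload 011001.
Concatenate: 0111110011011001 = 0x7CD9 (16 bits → U+7CD9).

U+7CD9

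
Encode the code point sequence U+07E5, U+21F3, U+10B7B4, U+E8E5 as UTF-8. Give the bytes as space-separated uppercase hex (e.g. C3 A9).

U+07E5: 2-byte form → DF A5.
U+21F3: 3-byte form → E2 87 B3.
U+10B7B4: 4-byte form → F4 8B 9E B4.
U+E8E5: 3-byte form → EE A3 A5.
Concatenated (12 bytes): DF A5 E2 87 B3 F4 8B 9E B4 EE A3 A5.

DF A5 E2 87 B3 F4 8B 9E B4 EE A3 A5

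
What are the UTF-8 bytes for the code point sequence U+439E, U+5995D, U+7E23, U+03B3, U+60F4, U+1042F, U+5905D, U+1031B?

U+439E: 3-byte form → E4 8E 9E.
U+5995D: 4-byte form → F1 99 A5 9D.
U+7E23: 3-byte form → E7 B8 A3.
U+03B3: 2-byte form → CE B3.
U+60F4: 3-byte form → E6 83 B4.
U+1042F: 4-byte form → F0 90 90 AF.
U+5905D: 4-byte form → F1 99 81 9D.
U+1031B: 4-byte form → F0 90 8C 9B.
Concatenated (27 bytes): E4 8E 9E F1 99 A5 9D E7 B8 A3 CE B3 E6 83 B4 F0 90 90 AF F1 99 81 9D F0 90 8C 9B.

E4 8E 9E F1 99 A5 9D E7 B8 A3 CE B3 E6 83 B4 F0 90 90 AF F1 99 81 9D F0 90 8C 9B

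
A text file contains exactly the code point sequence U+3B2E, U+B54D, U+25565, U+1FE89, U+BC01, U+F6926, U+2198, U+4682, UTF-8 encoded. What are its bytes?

U+3B2E: 3-byte form → E3 AC AE.
U+B54D: 3-byte form → EB 95 8D.
U+25565: 4-byte form → F0 A5 95 A5.
U+1FE89: 4-byte form → F0 9F BA 89.
U+BC01: 3-byte form → EB B0 81.
U+F6926: 4-byte form → F3 B6 A4 A6.
U+2198: 3-byte form → E2 86 98.
U+4682: 3-byte form → E4 9A 82.
Concatenated (27 bytes): E3 AC AE EB 95 8D F0 A5 95 A5 F0 9F BA 89 EB B0 81 F3 B6 A4 A6 E2 86 98 E4 9A 82.

E3 AC AE EB 95 8D F0 A5 95 A5 F0 9F BA 89 EB B0 81 F3 B6 A4 A6 E2 86 98 E4 9A 82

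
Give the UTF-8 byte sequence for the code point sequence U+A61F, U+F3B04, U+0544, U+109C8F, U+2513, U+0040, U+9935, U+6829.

U+A61F: 3-byte form → EA 98 9F.
U+F3B04: 4-byte form → F3 B3 AC 84.
U+0544: 2-byte form → D5 84.
U+109C8F: 4-byte form → F4 89 B2 8F.
U+2513: 3-byte form → E2 94 93.
U+0040: 1-byte form → 40.
U+9935: 3-byte form → E9 A4 B5.
U+6829: 3-byte form → E6 A0 A9.
Concatenated (23 bytes): EA 98 9F F3 B3 AC 84 D5 84 F4 89 B2 8F E2 94 93 40 E9 A4 B5 E6 A0 A9.

EA 98 9F F3 B3 AC 84 D5 84 F4 89 B2 8F E2 94 93 40 E9 A4 B5 E6 A0 A9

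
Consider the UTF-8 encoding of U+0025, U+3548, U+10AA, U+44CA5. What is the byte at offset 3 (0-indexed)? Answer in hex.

0x88

U+0025 → 1-byte form 25 at offsets 0–0.
U+3548 → 3-byte form E3 95 88 at offsets 1–3.
Offset 3 falls in char 2's range; it's byte 3 of E3 95 88 = 0x88.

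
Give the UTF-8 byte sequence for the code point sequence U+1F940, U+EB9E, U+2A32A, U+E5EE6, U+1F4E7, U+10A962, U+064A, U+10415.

U+1F940: 4-byte form → F0 9F A5 80.
U+EB9E: 3-byte form → EE AE 9E.
U+2A32A: 4-byte form → F0 AA 8C AA.
U+E5EE6: 4-byte form → F3 A5 BB A6.
U+1F4E7: 4-byte form → F0 9F 93 A7.
U+10A962: 4-byte form → F4 8A A5 A2.
U+064A: 2-byte form → D9 8A.
U+10415: 4-byte form → F0 90 90 95.
Concatenated (29 bytes): F0 9F A5 80 EE AE 9E F0 AA 8C AA F3 A5 BB A6 F0 9F 93 A7 F4 8A A5 A2 D9 8A F0 90 90 95.

F0 9F A5 80 EE AE 9E F0 AA 8C AA F3 A5 BB A6 F0 9F 93 A7 F4 8A A5 A2 D9 8A F0 90 90 95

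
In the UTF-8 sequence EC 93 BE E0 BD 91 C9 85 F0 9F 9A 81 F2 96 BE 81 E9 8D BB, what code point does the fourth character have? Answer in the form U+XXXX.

Offset 0: leading byte 0xEC = 11101100 → 3-byte char #1 = EC 93 BE.
Offset 3: leading byte 0xE0 = 11100000 → 3-byte char #2 = E0 BD 91.
Offset 6: leading byte 0xC9 = 11001001 → 2-byte char #3 = C9 85.
Offset 8: leading byte 0xF0 = 11110000 → 4-byte char #4 = F0 9F 9A 81.
Leading byte 0xF0 = 11110000 matches 11110xxx → 4-byte sequence.
Byte 1: 0xF0 = 11110000, payload 000 (3 bits).
Byte 2: 0x9F = 10011111 (10xxxxxx ✓), payload 011111.
Byte 3: 0x9A = 10011010 (10xxxxxx ✓), payload 011010.
Byte 4: 0x81 = 10000001 (10xxxxxx ✓), payload 000001.
Concatenate: 000011111011010000001 = 0x1F681 (21 bits → U+1F681).

U+1F681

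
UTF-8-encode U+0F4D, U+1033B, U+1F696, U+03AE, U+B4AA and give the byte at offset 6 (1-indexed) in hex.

0x8C

1-indexed offset 6 is 0-indexed offset 5.
U+0F4D → 3-byte form E0 BD 8D at offsets 0–2.
U+1033B → 4-byte form F0 90 8C BB at offsets 3–6.
Offset 5 falls in char 2's range; it's byte 3 of F0 90 8C BB = 0x8C.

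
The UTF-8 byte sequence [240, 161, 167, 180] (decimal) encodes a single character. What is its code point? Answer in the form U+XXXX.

U+219F4

Leading byte 0xF0 = 11110000 matches 11110xxx → 4-byte sequence.
Byte 1: 0xF0 = 11110000, payload 000 (3 bits).
Byte 2: 0xA1 = 10100001 (10xxxxxx ✓), payload 100001.
Byte 3: 0xA7 = 10100111 (10xxxxxx ✓), payload 100111.
Byte 4: 0xB4 = 10110100 (10xxxxxx ✓), payload 110100.
Concatenate: 000100001100111110100 = 0x219F4 (21 bits → U+219F4).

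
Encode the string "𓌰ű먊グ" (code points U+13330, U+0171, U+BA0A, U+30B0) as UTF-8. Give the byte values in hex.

U+13330: 4-byte form → F0 93 8C B0.
U+0171: 2-byte form → C5 B1.
U+BA0A: 3-byte form → EB A8 8A.
U+30B0: 3-byte form → E3 82 B0.
Concatenated (12 bytes): F0 93 8C B0 C5 B1 EB A8 8A E3 82 B0.

F0 93 8C B0 C5 B1 EB A8 8A E3 82 B0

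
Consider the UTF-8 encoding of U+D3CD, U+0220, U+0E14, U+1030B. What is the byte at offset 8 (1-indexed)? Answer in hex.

0x94

1-indexed offset 8 is 0-indexed offset 7.
U+D3CD → 3-byte form ED 8F 8D at offsets 0–2.
U+0220 → 2-byte form C8 A0 at offsets 3–4.
U+0E14 → 3-byte form E0 B8 94 at offsets 5–7.
Offset 7 falls in char 3's range; it's byte 3 of E0 B8 94 = 0x94.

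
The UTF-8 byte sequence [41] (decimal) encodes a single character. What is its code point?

U+0029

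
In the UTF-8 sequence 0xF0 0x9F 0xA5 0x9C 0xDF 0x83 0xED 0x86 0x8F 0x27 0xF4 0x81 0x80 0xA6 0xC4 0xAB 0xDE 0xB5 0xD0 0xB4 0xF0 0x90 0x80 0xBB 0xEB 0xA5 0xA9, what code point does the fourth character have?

U+0027

Offset 0: leading byte 0xF0 = 11110000 → 4-byte char #1 = F0 9F A5 9C.
Offset 4: leading byte 0xDF = 11011111 → 2-byte char #2 = DF 83.
Offset 6: leading byte 0xED = 11101101 → 3-byte char #3 = ED 86 8F.
Offset 9: leading byte 0x27 = 00100111 → 1-byte char #4 = 27.
Leading byte 0x27 = 00100111 matches 0xxxxxxx → 1-byte sequence.
Byte 1: 0x27 = 00100111, payload 0100111 (7 bits).
Concatenate: 0100111 = 0x27 (7 bits → U+0027).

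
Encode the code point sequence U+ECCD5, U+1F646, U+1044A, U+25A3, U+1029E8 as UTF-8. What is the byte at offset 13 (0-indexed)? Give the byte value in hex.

U+ECCD5 → 4-byte form F3 AC B3 95 at offsets 0–3.
U+1F646 → 4-byte form F0 9F 99 86 at offsets 4–7.
U+1044A → 4-byte form F0 90 91 8A at offsets 8–11.
U+25A3 → 3-byte form E2 96 A3 at offsets 12–14.
Offset 13 falls in char 4's range; it's byte 2 of E2 96 A3 = 0x96.

0x96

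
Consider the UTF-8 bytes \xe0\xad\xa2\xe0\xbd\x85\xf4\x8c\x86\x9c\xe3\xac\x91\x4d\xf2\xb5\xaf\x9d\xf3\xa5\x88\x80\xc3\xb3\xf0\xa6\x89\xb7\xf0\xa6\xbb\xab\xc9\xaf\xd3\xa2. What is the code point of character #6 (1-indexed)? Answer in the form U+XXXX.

Offset 0: leading byte 0xE0 = 11100000 → 3-byte char #1 = E0 AD A2.
Offset 3: leading byte 0xE0 = 11100000 → 3-byte char #2 = E0 BD 85.
Offset 6: leading byte 0xF4 = 11110100 → 4-byte char #3 = F4 8C 86 9C.
Offset 10: leading byte 0xE3 = 11100011 → 3-byte char #4 = E3 AC 91.
Offset 13: leading byte 0x4D = 01001101 → 1-byte char #5 = 4D.
Offset 14: leading byte 0xF2 = 11110010 → 4-byte char #6 = F2 B5 AF 9D.
Leading byte 0xF2 = 11110010 matches 11110xxx → 4-byte sequence.
Byte 1: 0xF2 = 11110010, payload 010 (3 bits).
Byte 2: 0xB5 = 10110101 (10xxxxxx ✓), payload 110101.
Byte 3: 0xAF = 10101111 (10xxxxxx ✓), payload 101111.
Byte 4: 0x9D = 10011101 (10xxxxxx ✓), payload 011101.
Concatenate: 010110101101111011101 = 0xB5BDD (21 bits → U+B5BDD).

U+B5BDD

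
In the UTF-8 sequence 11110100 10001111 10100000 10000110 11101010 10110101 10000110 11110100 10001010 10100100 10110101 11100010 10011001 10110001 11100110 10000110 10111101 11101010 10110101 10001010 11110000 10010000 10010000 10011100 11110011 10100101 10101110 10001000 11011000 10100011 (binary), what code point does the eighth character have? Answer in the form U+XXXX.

Offset 0: leading byte 0xF4 = 11110100 → 4-byte char #1 = F4 8F A0 86.
Offset 4: leading byte 0xEA = 11101010 → 3-byte char #2 = EA B5 86.
Offset 7: leading byte 0xF4 = 11110100 → 4-byte char #3 = F4 8A A4 B5.
Offset 11: leading byte 0xE2 = 11100010 → 3-byte char #4 = E2 99 B1.
Offset 14: leading byte 0xE6 = 11100110 → 3-byte char #5 = E6 86 BD.
Offset 17: leading byte 0xEA = 11101010 → 3-byte char #6 = EA B5 8A.
Offset 20: leading byte 0xF0 = 11110000 → 4-byte char #7 = F0 90 90 9C.
Offset 24: leading byte 0xF3 = 11110011 → 4-byte char #8 = F3 A5 AE 88.
Leading byte 0xF3 = 11110011 matches 11110xxx → 4-byte sequence.
Byte 1: 0xF3 = 11110011, payload 011 (3 bits).
Byte 2: 0xA5 = 10100101 (10xxxxxx ✓), payload 100101.
Byte 3: 0xAE = 10101110 (10xxxxxx ✓), payload 101110.
Byte 4: 0x88 = 10001000 (10xxxxxx ✓), payload 001000.
Concatenate: 011100101101110001000 = 0xE5B88 (21 bits → U+E5B88).

U+E5B88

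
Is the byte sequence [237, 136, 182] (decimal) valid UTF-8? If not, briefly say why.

Leading byte 0xED = 11101101 → 3-byte form.
Continuation bytes 0x88=10001000, 0xB6=10110110 all match 10xxxxxx.
Decoded value 0xD236 is ≥ 0x800 (shortest form) and not a surrogate.

valid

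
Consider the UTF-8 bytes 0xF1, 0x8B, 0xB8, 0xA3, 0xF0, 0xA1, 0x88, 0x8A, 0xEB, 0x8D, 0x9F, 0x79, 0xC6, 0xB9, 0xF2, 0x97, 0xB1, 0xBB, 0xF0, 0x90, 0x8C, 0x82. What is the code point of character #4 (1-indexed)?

U+0079

Offset 0: leading byte 0xF1 = 11110001 → 4-byte char #1 = F1 8B B8 A3.
Offset 4: leading byte 0xF0 = 11110000 → 4-byte char #2 = F0 A1 88 8A.
Offset 8: leading byte 0xEB = 11101011 → 3-byte char #3 = EB 8D 9F.
Offset 11: leading byte 0x79 = 01111001 → 1-byte char #4 = 79.
Leading byte 0x79 = 01111001 matches 0xxxxxxx → 1-byte sequence.
Byte 1: 0x79 = 01111001, payload 1111001 (7 bits).
Concatenate: 1111001 = 0x79 (7 bits → U+0079).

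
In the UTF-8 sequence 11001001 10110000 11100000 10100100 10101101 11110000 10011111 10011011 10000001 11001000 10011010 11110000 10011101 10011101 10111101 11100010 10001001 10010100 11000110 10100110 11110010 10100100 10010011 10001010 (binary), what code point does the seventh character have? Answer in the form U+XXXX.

U+01A6

Offset 0: leading byte 0xC9 = 11001001 → 2-byte char #1 = C9 B0.
Offset 2: leading byte 0xE0 = 11100000 → 3-byte char #2 = E0 A4 AD.
Offset 5: leading byte 0xF0 = 11110000 → 4-byte char #3 = F0 9F 9B 81.
Offset 9: leading byte 0xC8 = 11001000 → 2-byte char #4 = C8 9A.
Offset 11: leading byte 0xF0 = 11110000 → 4-byte char #5 = F0 9D 9D BD.
Offset 15: leading byte 0xE2 = 11100010 → 3-byte char #6 = E2 89 94.
Offset 18: leading byte 0xC6 = 11000110 → 2-byte char #7 = C6 A6.
Leading byte 0xC6 = 11000110 matches 110xxxxx → 2-byte sequence.
Byte 1: 0xC6 = 11000110, payload 00110 (5 bits).
Byte 2: 0xA6 = 10100110 (10xxxxxx ✓), payload 100110.
Concatenate: 00110100110 = 0x1A6 (11 bits → U+01A6).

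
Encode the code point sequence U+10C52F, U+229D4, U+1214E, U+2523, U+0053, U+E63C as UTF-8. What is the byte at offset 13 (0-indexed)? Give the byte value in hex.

U+10C52F → 4-byte form F4 8C 94 AF at offsets 0–3.
U+229D4 → 4-byte form F0 A2 A7 94 at offsets 4–7.
U+1214E → 4-byte form F0 92 85 8E at offsets 8–11.
U+2523 → 3-byte form E2 94 A3 at offsets 12–14.
Offset 13 falls in char 4's range; it's byte 2 of E2 94 A3 = 0x94.

0x94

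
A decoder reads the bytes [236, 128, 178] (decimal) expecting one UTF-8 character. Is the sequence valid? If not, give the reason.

valid

Leading byte 0xEC = 11101100 → 3-byte form.
Continuation bytes 0x80=10000000, 0xB2=10110010 all match 10xxxxxx.
Decoded value 0xC032 is ≥ 0x800 (shortest form) and not a surrogate.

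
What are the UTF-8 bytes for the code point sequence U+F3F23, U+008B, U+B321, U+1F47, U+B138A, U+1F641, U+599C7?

F3 B3 BC A3 C2 8B EB 8C A1 E1 BD 87 F2 B1 8E 8A F0 9F 99 81 F1 99 A7 87

U+F3F23: 4-byte form → F3 B3 BC A3.
U+008B: 2-byte form → C2 8B.
U+B321: 3-byte form → EB 8C A1.
U+1F47: 3-byte form → E1 BD 87.
U+B138A: 4-byte form → F2 B1 8E 8A.
U+1F641: 4-byte form → F0 9F 99 81.
U+599C7: 4-byte form → F1 99 A7 87.
Concatenated (24 bytes): F3 B3 BC A3 C2 8B EB 8C A1 E1 BD 87 F2 B1 8E 8A F0 9F 99 81 F1 99 A7 87.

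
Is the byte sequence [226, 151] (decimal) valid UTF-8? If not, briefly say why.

Leading byte 0xE2 = 11100010 → 3-byte form, but only 2 bytes are present.

invalid (sequence truncated)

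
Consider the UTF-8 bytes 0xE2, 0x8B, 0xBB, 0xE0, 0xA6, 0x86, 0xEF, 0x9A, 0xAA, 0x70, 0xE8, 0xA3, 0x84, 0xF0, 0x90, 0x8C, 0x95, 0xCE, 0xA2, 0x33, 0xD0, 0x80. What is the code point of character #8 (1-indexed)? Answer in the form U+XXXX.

U+0033

Offset 0: leading byte 0xE2 = 11100010 → 3-byte char #1 = E2 8B BB.
Offset 3: leading byte 0xE0 = 11100000 → 3-byte char #2 = E0 A6 86.
Offset 6: leading byte 0xEF = 11101111 → 3-byte char #3 = EF 9A AA.
Offset 9: leading byte 0x70 = 01110000 → 1-byte char #4 = 70.
Offset 10: leading byte 0xE8 = 11101000 → 3-byte char #5 = E8 A3 84.
Offset 13: leading byte 0xF0 = 11110000 → 4-byte char #6 = F0 90 8C 95.
Offset 17: leading byte 0xCE = 11001110 → 2-byte char #7 = CE A2.
Offset 19: leading byte 0x33 = 00110011 → 1-byte char #8 = 33.
Leading byte 0x33 = 00110011 matches 0xxxxxxx → 1-byte sequence.
Byte 1: 0x33 = 00110011, payload 0110011 (7 bits).
Concatenate: 0110011 = 0x33 (7 bits → U+0033).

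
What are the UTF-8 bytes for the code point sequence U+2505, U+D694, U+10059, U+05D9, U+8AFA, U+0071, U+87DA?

U+2505: 3-byte form → E2 94 85.
U+D694: 3-byte form → ED 9A 94.
U+10059: 4-byte form → F0 90 81 99.
U+05D9: 2-byte form → D7 99.
U+8AFA: 3-byte form → E8 AB BA.
U+0071: 1-byte form → 71.
U+87DA: 3-byte form → E8 9F 9A.
Concatenated (19 bytes): E2 94 85 ED 9A 94 F0 90 81 99 D7 99 E8 AB BA 71 E8 9F 9A.

E2 94 85 ED 9A 94 F0 90 81 99 D7 99 E8 AB BA 71 E8 9F 9A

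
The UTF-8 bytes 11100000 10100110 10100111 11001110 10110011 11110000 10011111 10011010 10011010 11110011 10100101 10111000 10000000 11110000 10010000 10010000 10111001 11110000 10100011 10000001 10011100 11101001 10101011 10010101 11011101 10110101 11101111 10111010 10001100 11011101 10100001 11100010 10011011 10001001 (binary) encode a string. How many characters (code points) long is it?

Byte at offset 0: 0xE0 = 11100000 → 3-byte char (#1). Advance 3.
Byte at offset 3: 0xCE = 11001110 → 2-byte char (#2). Advance 2.
Byte at offset 5: 0xF0 = 11110000 → 4-byte char (#3). Advance 4.
Byte at offset 9: 0xF3 = 11110011 → 4-byte char (#4). Advance 4.
Byte at offset 13: 0xF0 = 11110000 → 4-byte char (#5). Advance 4.
Byte at offset 17: 0xF0 = 11110000 → 4-byte char (#6). Advance 4.
Byte at offset 21: 0xE9 = 11101001 → 3-byte char (#7). Advance 3.
Byte at offset 24: 0xDD = 11011101 → 2-byte char (#8). Advance 2.
Byte at offset 26: 0xEF = 11101111 → 3-byte char (#9). Advance 3.
Byte at offset 29: 0xDD = 11011101 → 2-byte char (#10). Advance 2.
Byte at offset 31: 0xE2 = 11100010 → 3-byte char (#11). Advance 3.
Reached end at offset 34 after 11 code points.

11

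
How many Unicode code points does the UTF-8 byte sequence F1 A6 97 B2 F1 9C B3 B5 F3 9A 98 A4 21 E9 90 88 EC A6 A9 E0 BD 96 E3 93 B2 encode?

Byte at offset 0: 0xF1 = 11110001 → 4-byte char (#1). Advance 4.
Byte at offset 4: 0xF1 = 11110001 → 4-byte char (#2). Advance 4.
Byte at offset 8: 0xF3 = 11110011 → 4-byte char (#3). Advance 4.
Byte at offset 12: 0x21 = 00100001 → 1-byte char (#4). Advance 1.
Byte at offset 13: 0xE9 = 11101001 → 3-byte char (#5). Advance 3.
Byte at offset 16: 0xEC = 11101100 → 3-byte char (#6). Advance 3.
Byte at offset 19: 0xE0 = 11100000 → 3-byte char (#7). Advance 3.
Byte at offset 22: 0xE3 = 11100011 → 3-byte char (#8). Advance 3.
Reached end at offset 25 after 8 code points.

8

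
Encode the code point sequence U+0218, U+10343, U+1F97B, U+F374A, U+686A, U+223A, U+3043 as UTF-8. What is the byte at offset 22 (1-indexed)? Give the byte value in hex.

0x81

1-indexed offset 22 is 0-indexed offset 21.
U+0218 → 2-byte form C8 98 at offsets 0–1.
U+10343 → 4-byte form F0 90 8D 83 at offsets 2–5.
U+1F97B → 4-byte form F0 9F A5 BB at offsets 6–9.
U+F374A → 4-byte form F3 B3 9D 8A at offsets 10–13.
U+686A → 3-byte form E6 A1 AA at offsets 14–16.
U+223A → 3-byte form E2 88 BA at offsets 17–19.
U+3043 → 3-byte form E3 81 83 at offsets 20–22.
Offset 21 falls in char 7's range; it's byte 2 of E3 81 83 = 0x81.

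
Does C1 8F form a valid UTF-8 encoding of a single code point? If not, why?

Leading byte 0xC1 = 11000001 → 2-byte form.
Continuation bytes all match 10xxxxxx. Payload decodes to 0x4F.
But 0x4F < 0x80, the minimum for a 2-byte sequence — this is an overlong encoding.

invalid (overlong encoding)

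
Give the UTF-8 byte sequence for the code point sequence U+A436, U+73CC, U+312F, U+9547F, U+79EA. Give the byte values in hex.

EA 90 B6 E7 8F 8C E3 84 AF F2 95 91 BF E7 A7 AA

U+A436: 3-byte form → EA 90 B6.
U+73CC: 3-byte form → E7 8F 8C.
U+312F: 3-byte form → E3 84 AF.
U+9547F: 4-byte form → F2 95 91 BF.
U+79EA: 3-byte form → E7 A7 AA.
Concatenated (16 bytes): EA 90 B6 E7 8F 8C E3 84 AF F2 95 91 BF E7 A7 AA.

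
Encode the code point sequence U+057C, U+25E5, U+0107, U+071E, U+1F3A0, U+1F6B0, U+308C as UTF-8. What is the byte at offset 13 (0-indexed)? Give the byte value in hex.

U+057C → 2-byte form D5 BC at offsets 0–1.
U+25E5 → 3-byte form E2 97 A5 at offsets 2–4.
U+0107 → 2-byte form C4 87 at offsets 5–6.
U+071E → 2-byte form DC 9E at offsets 7–8.
U+1F3A0 → 4-byte form F0 9F 8E A0 at offsets 9–12.
U+1F6B0 → 4-byte form F0 9F 9A B0 at offsets 13–16.
Offset 13 falls in char 6's range; it's byte 1 of F0 9F 9A B0 = 0xF0.

0xF0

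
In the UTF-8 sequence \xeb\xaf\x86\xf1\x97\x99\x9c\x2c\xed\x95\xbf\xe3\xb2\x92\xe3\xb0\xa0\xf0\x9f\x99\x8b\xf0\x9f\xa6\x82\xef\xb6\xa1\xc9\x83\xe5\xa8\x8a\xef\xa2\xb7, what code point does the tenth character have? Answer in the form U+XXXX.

Offset 0: leading byte 0xEB = 11101011 → 3-byte char #1 = EB AF 86.
Offset 3: leading byte 0xF1 = 11110001 → 4-byte char #2 = F1 97 99 9C.
Offset 7: leading byte 0x2C = 00101100 → 1-byte char #3 = 2C.
Offset 8: leading byte 0xED = 11101101 → 3-byte char #4 = ED 95 BF.
Offset 11: leading byte 0xE3 = 11100011 → 3-byte char #5 = E3 B2 92.
Offset 14: leading byte 0xE3 = 11100011 → 3-byte char #6 = E3 B0 A0.
Offset 17: leading byte 0xF0 = 11110000 → 4-byte char #7 = F0 9F 99 8B.
Offset 21: leading byte 0xF0 = 11110000 → 4-byte char #8 = F0 9F A6 82.
Offset 25: leading byte 0xEF = 11101111 → 3-byte char #9 = EF B6 A1.
Offset 28: leading byte 0xC9 = 11001001 → 2-byte char #10 = C9 83.
Leading byte 0xC9 = 11001001 matches 110xxxxx → 2-byte sequence.
Byte 1: 0xC9 = 11001001, payload 01001 (5 bits).
Byte 2: 0x83 = 10000011 (10xxxxxx ✓), payload 000011.
Concatenate: 01001000011 = 0x243 (11 bits → U+0243).

U+0243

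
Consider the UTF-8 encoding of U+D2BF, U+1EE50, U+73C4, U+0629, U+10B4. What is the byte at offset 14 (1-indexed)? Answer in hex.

1-indexed offset 14 is 0-indexed offset 13.
U+D2BF → 3-byte form ED 8A BF at offsets 0–2.
U+1EE50 → 4-byte form F0 9E B9 90 at offsets 3–6.
U+73C4 → 3-byte form E7 8F 84 at offsets 7–9.
U+0629 → 2-byte form D8 A9 at offsets 10–11.
U+10B4 → 3-byte form E1 82 B4 at offsets 12–14.
Offset 13 falls in char 5's range; it's byte 2 of E1 82 B4 = 0x82.

0x82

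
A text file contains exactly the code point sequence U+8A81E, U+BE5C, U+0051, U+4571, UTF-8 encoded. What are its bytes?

F2 8A A0 9E EB B9 9C 51 E4 95 B1

U+8A81E: 4-byte form → F2 8A A0 9E.
U+BE5C: 3-byte form → EB B9 9C.
U+0051: 1-byte form → 51.
U+4571: 3-byte form → E4 95 B1.
Concatenated (11 bytes): F2 8A A0 9E EB B9 9C 51 E4 95 B1.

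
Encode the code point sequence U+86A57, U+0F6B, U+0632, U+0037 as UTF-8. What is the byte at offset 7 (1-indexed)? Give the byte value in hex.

0xAB

1-indexed offset 7 is 0-indexed offset 6.
U+86A57 → 4-byte form F2 86 A9 97 at offsets 0–3.
U+0F6B → 3-byte form E0 BD AB at offsets 4–6.
Offset 6 falls in char 2's range; it's byte 3 of E0 BD AB = 0xAB.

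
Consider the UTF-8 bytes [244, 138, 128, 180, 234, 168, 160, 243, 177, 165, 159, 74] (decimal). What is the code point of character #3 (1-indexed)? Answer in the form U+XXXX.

U+F195F

Offset 0: leading byte 0xF4 = 11110100 → 4-byte char #1 = F4 8A 80 B4.
Offset 4: leading byte 0xEA = 11101010 → 3-byte char #2 = EA A8 A0.
Offset 7: leading byte 0xF3 = 11110011 → 4-byte char #3 = F3 B1 A5 9F.
Leading byte 0xF3 = 11110011 matches 11110xxx → 4-byte sequence.
Byte 1: 0xF3 = 11110011, payload 011 (3 bits).
Byte 2: 0xB1 = 10110001 (10xxxxxx ✓), payload 110001.
Byte 3: 0xA5 = 10100101 (10xxxxxx ✓), payload 100101.
Byte 4: 0x9F = 10011111 (10xxxxxx ✓), payload 011111.
Concatenate: 011110001100101011111 = 0xF195F (21 bits → U+F195F).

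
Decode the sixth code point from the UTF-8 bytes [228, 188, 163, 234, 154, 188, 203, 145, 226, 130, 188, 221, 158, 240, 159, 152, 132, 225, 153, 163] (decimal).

Offset 0: leading byte 0xE4 = 11100100 → 3-byte char #1 = E4 BC A3.
Offset 3: leading byte 0xEA = 11101010 → 3-byte char #2 = EA 9A BC.
Offset 6: leading byte 0xCB = 11001011 → 2-byte char #3 = CB 91.
Offset 8: leading byte 0xE2 = 11100010 → 3-byte char #4 = E2 82 BC.
Offset 11: leading byte 0xDD = 11011101 → 2-byte char #5 = DD 9E.
Offset 13: leading byte 0xF0 = 11110000 → 4-byte char #6 = F0 9F 98 84.
Leading byte 0xF0 = 11110000 matches 11110xxx → 4-byte sequence.
Byte 1: 0xF0 = 11110000, payload 000 (3 bits).
Byte 2: 0x9F = 10011111 (10xxxxxx ✓), payload 011111.
Byte 3: 0x98 = 10011000 (10xxxxxx ✓), payload 011000.
Byte 4: 0x84 = 10000100 (10xxxxxx ✓), payload 000100.
Concatenate: 000011111011000000100 = 0x1F604 (21 bits → U+1F604).

U+1F604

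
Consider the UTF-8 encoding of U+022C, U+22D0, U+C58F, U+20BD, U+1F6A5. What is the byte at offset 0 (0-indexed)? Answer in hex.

0xC8

U+022C → 2-byte form C8 AC at offsets 0–1.
Offset 0 falls in char 1's range; it's byte 1 of C8 AC = 0xC8.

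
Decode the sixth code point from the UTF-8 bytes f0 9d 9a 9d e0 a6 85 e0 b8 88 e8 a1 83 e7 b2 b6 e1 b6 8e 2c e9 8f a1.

U+1D8E

Offset 0: leading byte 0xF0 = 11110000 → 4-byte char #1 = F0 9D 9A 9D.
Offset 4: leading byte 0xE0 = 11100000 → 3-byte char #2 = E0 A6 85.
Offset 7: leading byte 0xE0 = 11100000 → 3-byte char #3 = E0 B8 88.
Offset 10: leading byte 0xE8 = 11101000 → 3-byte char #4 = E8 A1 83.
Offset 13: leading byte 0xE7 = 11100111 → 3-byte char #5 = E7 B2 B6.
Offset 16: leading byte 0xE1 = 11100001 → 3-byte char #6 = E1 B6 8E.
Leading byte 0xE1 = 11100001 matches 1110xxxx → 3-byte sequence.
Byte 1: 0xE1 = 11100001, payload 0001 (4 bits).
Byte 2: 0xB6 = 10110110 (10xxxxxx ✓), payload 110110.
Byte 3: 0x8E = 10001110 (10xxxxxx ✓), payload 001110.
Concatenate: 0001110110001110 = 0x1D8E (16 bits → U+1D8E).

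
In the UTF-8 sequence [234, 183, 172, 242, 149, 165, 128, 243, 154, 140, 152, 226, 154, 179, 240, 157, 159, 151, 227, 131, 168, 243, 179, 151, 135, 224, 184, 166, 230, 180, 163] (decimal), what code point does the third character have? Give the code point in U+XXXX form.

U+DA318

Offset 0: leading byte 0xEA = 11101010 → 3-byte char #1 = EA B7 AC.
Offset 3: leading byte 0xF2 = 11110010 → 4-byte char #2 = F2 95 A5 80.
Offset 7: leading byte 0xF3 = 11110011 → 4-byte char #3 = F3 9A 8C 98.
Leading byte 0xF3 = 11110011 matches 11110xxx → 4-byte sequence.
Byte 1: 0xF3 = 11110011, payload 011 (3 bits).
Byte 2: 0x9A = 10011010 (10xxxxxx ✓), payload 011010.
Byte 3: 0x8C = 10001100 (10xxxxxx ✓), payload 001100.
Byte 4: 0x98 = 10011000 (10xxxxxx ✓), payload 011000.
Concatenate: 011011010001100011000 = 0xDA318 (21 bits → U+DA318).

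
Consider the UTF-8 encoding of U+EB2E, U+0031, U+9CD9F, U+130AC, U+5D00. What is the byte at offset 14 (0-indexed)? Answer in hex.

0x80

U+EB2E → 3-byte form EE AC AE at offsets 0–2.
U+0031 → 1-byte form 31 at offsets 3–3.
U+9CD9F → 4-byte form F2 9C B6 9F at offsets 4–7.
U+130AC → 4-byte form F0 93 82 AC at offsets 8–11.
U+5D00 → 3-byte form E5 B4 80 at offsets 12–14.
Offset 14 falls in char 5's range; it's byte 3 of E5 B4 80 = 0x80.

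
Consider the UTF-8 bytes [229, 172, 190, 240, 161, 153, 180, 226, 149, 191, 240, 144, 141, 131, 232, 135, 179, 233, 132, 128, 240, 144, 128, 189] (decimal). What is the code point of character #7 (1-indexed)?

U+1003D

Offset 0: leading byte 0xE5 = 11100101 → 3-byte char #1 = E5 AC BE.
Offset 3: leading byte 0xF0 = 11110000 → 4-byte char #2 = F0 A1 99 B4.
Offset 7: leading byte 0xE2 = 11100010 → 3-byte char #3 = E2 95 BF.
Offset 10: leading byte 0xF0 = 11110000 → 4-byte char #4 = F0 90 8D 83.
Offset 14: leading byte 0xE8 = 11101000 → 3-byte char #5 = E8 87 B3.
Offset 17: leading byte 0xE9 = 11101001 → 3-byte char #6 = E9 84 80.
Offset 20: leading byte 0xF0 = 11110000 → 4-byte char #7 = F0 90 80 BD.
Leading byte 0xF0 = 11110000 matches 11110xxx → 4-byte sequence.
Byte 1: 0xF0 = 11110000, payload 000 (3 bits).
Byte 2: 0x90 = 10010000 (10xxxxxx ✓), payload 010000.
Byte 3: 0x80 = 10000000 (10xxxxxx ✓), payload 000000.
Byte 4: 0xBD = 10111101 (10xxxxxx ✓), payload 111101.
Concatenate: 000010000000000111101 = 0x1003D (21 bits → U+1003D).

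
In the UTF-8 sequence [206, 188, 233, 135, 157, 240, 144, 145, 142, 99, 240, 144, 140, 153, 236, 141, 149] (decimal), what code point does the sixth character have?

Offset 0: leading byte 0xCE = 11001110 → 2-byte char #1 = CE BC.
Offset 2: leading byte 0xE9 = 11101001 → 3-byte char #2 = E9 87 9D.
Offset 5: leading byte 0xF0 = 11110000 → 4-byte char #3 = F0 90 91 8E.
Offset 9: leading byte 0x63 = 01100011 → 1-byte char #4 = 63.
Offset 10: leading byte 0xF0 = 11110000 → 4-byte char #5 = F0 90 8C 99.
Offset 14: leading byte 0xEC = 11101100 → 3-byte char #6 = EC 8D 95.
Leading byte 0xEC = 11101100 matches 1110xxxx → 3-byte sequence.
Byte 1: 0xEC = 11101100, payload 1100 (4 bits).
Byte 2: 0x8D = 10001101 (10xxxxxx ✓), payload 001101.
Byte 3: 0x95 = 10010101 (10xxxxxx ✓), payload 010101.
Concatenate: 1100001101010101 = 0xC355 (16 bits → U+C355).

U+C355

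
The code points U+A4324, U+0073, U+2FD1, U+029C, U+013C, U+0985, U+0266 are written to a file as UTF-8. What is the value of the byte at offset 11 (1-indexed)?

0xC4

1-indexed offset 11 is 0-indexed offset 10.
U+A4324 → 4-byte form F2 A4 8C A4 at offsets 0–3.
U+0073 → 1-byte form 73 at offsets 4–4.
U+2FD1 → 3-byte form E2 BF 91 at offsets 5–7.
U+029C → 2-byte form CA 9C at offsets 8–9.
U+013C → 2-byte form C4 BC at offsets 10–11.
Offset 10 falls in char 5's range; it's byte 1 of C4 BC = 0xC4.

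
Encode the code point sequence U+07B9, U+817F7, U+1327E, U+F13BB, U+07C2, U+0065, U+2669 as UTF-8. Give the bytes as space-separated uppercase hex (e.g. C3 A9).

DE B9 F2 81 9F B7 F0 93 89 BE F3 B1 8E BB DF 82 65 E2 99 A9

U+07B9: 2-byte form → DE B9.
U+817F7: 4-byte form → F2 81 9F B7.
U+1327E: 4-byte form → F0 93 89 BE.
U+F13BB: 4-byte form → F3 B1 8E BB.
U+07C2: 2-byte form → DF 82.
U+0065: 1-byte form → 65.
U+2669: 3-byte form → E2 99 A9.
Concatenated (20 bytes): DE B9 F2 81 9F B7 F0 93 89 BE F3 B1 8E BB DF 82 65 E2 99 A9.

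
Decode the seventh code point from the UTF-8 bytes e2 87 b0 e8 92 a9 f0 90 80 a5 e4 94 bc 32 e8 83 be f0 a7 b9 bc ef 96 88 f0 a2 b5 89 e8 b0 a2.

Offset 0: leading byte 0xE2 = 11100010 → 3-byte char #1 = E2 87 B0.
Offset 3: leading byte 0xE8 = 11101000 → 3-byte char #2 = E8 92 A9.
Offset 6: leading byte 0xF0 = 11110000 → 4-byte char #3 = F0 90 80 A5.
Offset 10: leading byte 0xE4 = 11100100 → 3-byte char #4 = E4 94 BC.
Offset 13: leading byte 0x32 = 00110010 → 1-byte char #5 = 32.
Offset 14: leading byte 0xE8 = 11101000 → 3-byte char #6 = E8 83 BE.
Offset 17: leading byte 0xF0 = 11110000 → 4-byte char #7 = F0 A7 B9 BC.
Leading byte 0xF0 = 11110000 matches 11110xxx → 4-byte sequence.
Byte 1: 0xF0 = 11110000, payload 000 (3 bits).
Byte 2: 0xA7 = 10100111 (10xxxxxx ✓), payload 100111.
Byte 3: 0xB9 = 10111001 (10xxxxxx ✓), payload 111001.
Byte 4: 0xBC = 10111100 (10xxxxxx ✓), payload 111100.
Concatenate: 000100111111001111100 = 0x27E7C (21 bits → U+27E7C).

U+27E7C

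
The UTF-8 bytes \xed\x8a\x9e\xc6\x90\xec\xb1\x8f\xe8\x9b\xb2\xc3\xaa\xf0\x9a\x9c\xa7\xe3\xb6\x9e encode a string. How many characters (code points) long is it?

Byte at offset 0: 0xED = 11101101 → 3-byte char (#1). Advance 3.
Byte at offset 3: 0xC6 = 11000110 → 2-byte char (#2). Advance 2.
Byte at offset 5: 0xEC = 11101100 → 3-byte char (#3). Advance 3.
Byte at offset 8: 0xE8 = 11101000 → 3-byte char (#4). Advance 3.
Byte at offset 11: 0xC3 = 11000011 → 2-byte char (#5). Advance 2.
Byte at offset 13: 0xF0 = 11110000 → 4-byte char (#6). Advance 4.
Byte at offset 17: 0xE3 = 11100011 → 3-byte char (#7). Advance 3.
Reached end at offset 20 after 7 code points.

7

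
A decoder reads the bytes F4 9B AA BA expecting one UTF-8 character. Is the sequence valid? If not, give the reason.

invalid (encodes a value above U+10FFFF)

Leading byte 0xF4 = 11110100 → 4-byte form.
Payload = 0x11BABA, which exceeds U+10FFFF, the maximum Unicode code point. (Leading bytes F5–FF, or F4 followed by ≥ 0x90, are invalid.)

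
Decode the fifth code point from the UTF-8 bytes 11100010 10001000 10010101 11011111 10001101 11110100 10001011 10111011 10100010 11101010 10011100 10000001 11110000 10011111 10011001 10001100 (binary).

U+1F64C

Offset 0: leading byte 0xE2 = 11100010 → 3-byte char #1 = E2 88 95.
Offset 3: leading byte 0xDF = 11011111 → 2-byte char #2 = DF 8D.
Offset 5: leading byte 0xF4 = 11110100 → 4-byte char #3 = F4 8B BB A2.
Offset 9: leading byte 0xEA = 11101010 → 3-byte char #4 = EA 9C 81.
Offset 12: leading byte 0xF0 = 11110000 → 4-byte char #5 = F0 9F 99 8C.
Leading byte 0xF0 = 11110000 matches 11110xxx → 4-byte sequence.
Byte 1: 0xF0 = 11110000, payload 000 (3 bits).
Byte 2: 0x9F = 10011111 (10xxxxxx ✓), payload 011111.
Byte 3: 0x99 = 10011001 (10xxxxxx ✓), payload 011001.
Byte 4: 0x8C = 10001100 (10xxxxxx ✓), payload 001100.
Concatenate: 000011111011001001100 = 0x1F64C (21 bits → U+1F64C).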